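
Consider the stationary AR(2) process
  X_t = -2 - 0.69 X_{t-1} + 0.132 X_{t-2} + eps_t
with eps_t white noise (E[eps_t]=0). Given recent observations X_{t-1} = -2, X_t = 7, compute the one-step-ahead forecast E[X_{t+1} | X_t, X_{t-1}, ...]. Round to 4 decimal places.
E[X_{t+1} \mid \mathcal F_t] = -7.0940

For an AR(p) model X_t = c + sum_i phi_i X_{t-i} + eps_t, the
one-step-ahead conditional mean is
  E[X_{t+1} | X_t, ...] = c + sum_i phi_i X_{t+1-i}.
Substitute known values:
  E[X_{t+1} | ...] = -2 + (-0.69) * (7) + (0.132) * (-2)
                   = -7.0940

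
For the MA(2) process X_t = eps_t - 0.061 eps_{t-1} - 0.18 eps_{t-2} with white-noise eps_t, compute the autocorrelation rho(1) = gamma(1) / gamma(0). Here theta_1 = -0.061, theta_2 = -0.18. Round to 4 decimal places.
\rho(1) = -0.0483

For an MA(q) process with theta_0 = 1, the autocovariance is
  gamma(k) = sigma^2 * sum_{i=0..q-k} theta_i * theta_{i+k},
and rho(k) = gamma(k) / gamma(0). Sigma^2 cancels.
  numerator   = (1)*(-0.061) + (-0.061)*(-0.18) = -0.05002.
  denominator = (1)^2 + (-0.061)^2 + (-0.18)^2 = 1.036121.
  rho(1) = -0.05002 / 1.036121 = -0.0483.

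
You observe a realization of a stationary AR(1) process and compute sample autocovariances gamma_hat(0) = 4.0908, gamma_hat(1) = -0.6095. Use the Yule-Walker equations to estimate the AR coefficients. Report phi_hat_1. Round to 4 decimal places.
\hat\phi_{1} = -0.1490

The Yule-Walker equations for an AR(p) process read, in matrix form,
  Gamma_p phi = r_p,   with   (Gamma_p)_{ij} = gamma(|i - j|),
                       (r_p)_i = gamma(i),   i,j = 1..p.
Substitute the sample gammas (Toeplitz matrix and right-hand side of size 1):
  Gamma_p = [[4.0908]]
  r_p     = [-0.6095]
With p = 1 this is the single equation gamma(0) phi_1 = gamma(1):
  phi_hat_1 = gamma(1) / gamma(0) = -0.6095 / 4.0908 = -0.1490.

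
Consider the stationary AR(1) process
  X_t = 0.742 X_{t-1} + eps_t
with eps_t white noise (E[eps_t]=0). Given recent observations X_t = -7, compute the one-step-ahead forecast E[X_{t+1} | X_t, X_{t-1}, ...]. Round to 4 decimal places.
E[X_{t+1} \mid \mathcal F_t] = -5.1940

For an AR(p) model X_t = c + sum_i phi_i X_{t-i} + eps_t, the
one-step-ahead conditional mean is
  E[X_{t+1} | X_t, ...] = c + sum_i phi_i X_{t+1-i}.
Substitute known values:
  E[X_{t+1} | ...] = (0.742) * (-7)
                   = -5.1940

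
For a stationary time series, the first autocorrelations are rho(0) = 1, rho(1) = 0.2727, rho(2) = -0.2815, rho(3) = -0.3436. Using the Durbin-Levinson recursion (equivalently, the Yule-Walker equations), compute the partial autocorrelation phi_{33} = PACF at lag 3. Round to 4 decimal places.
\phi_{33} = -0.1679

The PACF at lag k is phi_{kk}, the last component of the solution
to the Yule-Walker system G_k phi = r_k where
  (G_k)_{ij} = rho(|i - j|), (r_k)_i = rho(i), i,j = 1..k.
Equivalently, Durbin-Levinson gives phi_{kk} iteratively:
  phi_{11} = rho(1)
  phi_{kk} = [rho(k) - sum_{j=1..k-1} phi_{k-1,j} rho(k-j)]
            / [1 - sum_{j=1..k-1} phi_{k-1,j} rho(j)],
  phi_{k,j} = phi_{k-1,j} - phi_{kk} phi_{k-1,k-j},  j = 1..k-1.
Step k = 1:
  phi_11 = rho(1) = 0.2727.
Step k = 2:
  phi_22 = [rho(2) - phi_11 rho(1)] / [1 - phi_11 rho(1)] = [-0.2815 - (0.2727)(0.2727)] / [1 - (0.2727)(0.2727)]
         = -0.35586529 / 0.92563471 = -0.384455.
  Update: phi_21 = phi_11 - phi_22 phi_11 = 0.2727 - (-0.384455)(0.2727) = 0.377541.
Step k = 3:
  phi_33 = [rho(3) - phi_21 rho(2) - phi_22 rho(1)] / [1 - phi_21 rho(1) - phi_22 rho(2)]
    numerator   = -0.3436 - (0.377541)(-0.2815) - (-0.384455)(0.2727) = -0.13248121
    denominator = 1 - (0.377541)(0.2727) - (-0.384455)(-0.2815) = 0.78882037
  phi_33 = -0.13248121 / 0.78882037 = -0.1679.
Therefore phi_{33} = -0.1679.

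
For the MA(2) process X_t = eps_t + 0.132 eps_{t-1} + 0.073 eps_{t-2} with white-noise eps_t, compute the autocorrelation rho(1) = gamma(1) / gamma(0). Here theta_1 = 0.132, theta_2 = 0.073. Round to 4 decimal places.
\rho(1) = 0.1385

For an MA(q) process with theta_0 = 1, the autocovariance is
  gamma(k) = sigma^2 * sum_{i=0..q-k} theta_i * theta_{i+k},
and rho(k) = gamma(k) / gamma(0). Sigma^2 cancels.
  numerator   = (1)*(0.132) + (0.132)*(0.073) = 0.141636.
  denominator = (1)^2 + (0.132)^2 + (0.073)^2 = 1.022753.
  rho(1) = 0.141636 / 1.022753 = 0.1385.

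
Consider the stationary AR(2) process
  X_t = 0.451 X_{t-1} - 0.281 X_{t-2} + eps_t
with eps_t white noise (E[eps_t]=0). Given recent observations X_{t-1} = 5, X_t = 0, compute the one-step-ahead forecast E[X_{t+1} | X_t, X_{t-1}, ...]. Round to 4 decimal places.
E[X_{t+1} \mid \mathcal F_t] = -1.4050

For an AR(p) model X_t = c + sum_i phi_i X_{t-i} + eps_t, the
one-step-ahead conditional mean is
  E[X_{t+1} | X_t, ...] = c + sum_i phi_i X_{t+1-i}.
Substitute known values:
  E[X_{t+1} | ...] = (0.451) * (0) + (-0.281) * (5)
                   = -1.4050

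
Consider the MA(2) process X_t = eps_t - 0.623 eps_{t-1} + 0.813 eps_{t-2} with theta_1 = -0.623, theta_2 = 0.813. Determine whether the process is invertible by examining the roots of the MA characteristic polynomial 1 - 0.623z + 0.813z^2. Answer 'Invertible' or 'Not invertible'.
\text{Invertible}

The MA(q) characteristic polynomial is P(z) = 1 - 0.623z + 0.813z^2.
Invertibility requires all roots to lie outside the unit circle, i.e. |z| > 1 for every root.
Set 1 + (-0.623) z + (0.813) z^2 = 0, i.e. a z^2 + b z + c = 0 with a = 0.813, b = -0.623, c = 1.
Discriminant D = b^2 - 4ac = (-0.623)^2 - 4*(0.813)*1 = 0.388129 - (3.252) = -2.863871.
D < 0, so the roots are the complex-conjugate pair z = (-b +/- i sqrt(-D)) / (2a) = 0.3831 +/- 1.0408i.
For a conjugate pair |z|^2 = z * conj(z) = (product of roots) = c/a = 1/(0.813) = 1.230012, so |z| = sqrt(1.230012) = 1.1091 for both roots.
Moduli of all roots: 1.1091, 1.1091.
All moduli strictly greater than 1? Yes.
Verdict: Invertible.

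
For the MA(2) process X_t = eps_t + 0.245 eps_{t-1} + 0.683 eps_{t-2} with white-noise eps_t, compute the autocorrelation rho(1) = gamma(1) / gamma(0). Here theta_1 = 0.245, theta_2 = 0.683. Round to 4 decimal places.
\rho(1) = 0.2701

For an MA(q) process with theta_0 = 1, the autocovariance is
  gamma(k) = sigma^2 * sum_{i=0..q-k} theta_i * theta_{i+k},
and rho(k) = gamma(k) / gamma(0). Sigma^2 cancels.
  numerator   = (1)*(0.245) + (0.245)*(0.683) = 0.412335.
  denominator = (1)^2 + (0.245)^2 + (0.683)^2 = 1.526514.
  rho(1) = 0.412335 / 1.526514 = 0.2701.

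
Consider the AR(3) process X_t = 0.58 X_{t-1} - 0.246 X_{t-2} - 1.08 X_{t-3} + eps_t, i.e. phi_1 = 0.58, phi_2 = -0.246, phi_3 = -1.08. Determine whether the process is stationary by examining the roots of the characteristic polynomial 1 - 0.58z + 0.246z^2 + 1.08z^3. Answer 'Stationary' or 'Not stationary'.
\text{Not stationary}

The AR(p) characteristic polynomial is P(z) = 1 - 0.58z + 0.246z^2 + 1.08z^3.
Stationarity requires all roots to lie outside the unit circle, i.e. |z| > 1 for every root.
Degree 3: look for a simple real root z0 first, then factor out (1 - z/z0) and solve the remaining quadratic.
Testing z0 = -1.25: P(-1.25) = 1 + (-0.58)(-1.25) + (0.246)(-1.25)^2 + (1.08)(-1.25)^3
  = 1 + (0.725) + (0.384375) + (-2.109375) = 0.  So z_0 = -1.25 is a root, |z_0| = 1.25.
Divide out the factor (1 + 0.8 z) = (1 - z/z0) (since 1/z0 = -0.8):
  P(z) = (1 + 0.8 z)(1 + (-1.38) z + (1.35) z^2)
  [check: z-coef -1.38 - (-0.8) = -0.58; z^2-coef 1.35 - (-0.8)(-1.38) = 0.246; z^3-coef -(-0.8)(1.35) = 1.08.]
Remaining roots from the quadratic factor 1 + (-1.38) z + (1.35) z^2:
  Set 1 + (-1.38) z + (1.35) z^2 = 0, i.e. a z^2 + b z + c = 0 with a = 1.35, b = -1.38, c = 1.
  Discriminant D = b^2 - 4ac = (-1.38)^2 - 4*(1.35)*1 = 1.9044 - (5.4) = -3.4956.
  D < 0, so the roots are the complex-conjugate pair z = (-b +/- i sqrt(-D)) / (2a) = 0.5111 +/- 0.6925i.
  For a conjugate pair |z|^2 = z * conj(z) = (product of roots) = c/a = 1/(1.35) = 0.740741, so |z| = sqrt(0.740741) = 0.8607 for both roots.
Moduli of all roots: 1.2500, 0.8607, 0.8607.
All moduli strictly greater than 1? No.
Verdict: Not stationary.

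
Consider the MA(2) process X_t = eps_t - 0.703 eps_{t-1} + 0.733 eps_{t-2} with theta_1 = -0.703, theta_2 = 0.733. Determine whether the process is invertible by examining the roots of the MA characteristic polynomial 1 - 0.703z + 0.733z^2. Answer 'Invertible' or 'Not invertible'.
\text{Invertible}

The MA(q) characteristic polynomial is P(z) = 1 - 0.703z + 0.733z^2.
Invertibility requires all roots to lie outside the unit circle, i.e. |z| > 1 for every root.
Set 1 + (-0.703) z + (0.733) z^2 = 0, i.e. a z^2 + b z + c = 0 with a = 0.733, b = -0.703, c = 1.
Discriminant D = b^2 - 4ac = (-0.703)^2 - 4*(0.733)*1 = 0.494209 - (2.932) = -2.437791.
D < 0, so the roots are the complex-conjugate pair z = (-b +/- i sqrt(-D)) / (2a) = 0.4795 +/- 1.065i.
For a conjugate pair |z|^2 = z * conj(z) = (product of roots) = c/a = 1/(0.733) = 1.364256, so |z| = sqrt(1.364256) = 1.168 for both roots.
Moduli of all roots: 1.1680, 1.1680.
All moduli strictly greater than 1? Yes.
Verdict: Invertible.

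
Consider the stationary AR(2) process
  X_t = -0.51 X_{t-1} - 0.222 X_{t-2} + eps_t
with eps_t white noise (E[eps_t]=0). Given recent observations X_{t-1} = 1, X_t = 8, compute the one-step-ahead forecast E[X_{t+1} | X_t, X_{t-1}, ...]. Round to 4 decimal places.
E[X_{t+1} \mid \mathcal F_t] = -4.3020

For an AR(p) model X_t = c + sum_i phi_i X_{t-i} + eps_t, the
one-step-ahead conditional mean is
  E[X_{t+1} | X_t, ...] = c + sum_i phi_i X_{t+1-i}.
Substitute known values:
  E[X_{t+1} | ...] = (-0.51) * (8) + (-0.222) * (1)
                   = -4.3020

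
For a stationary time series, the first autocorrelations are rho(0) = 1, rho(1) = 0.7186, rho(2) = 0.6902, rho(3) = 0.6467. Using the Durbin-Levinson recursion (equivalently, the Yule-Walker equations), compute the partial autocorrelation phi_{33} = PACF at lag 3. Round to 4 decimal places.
\phi_{33} = 0.1679

The PACF at lag k is phi_{kk}, the last component of the solution
to the Yule-Walker system G_k phi = r_k where
  (G_k)_{ij} = rho(|i - j|), (r_k)_i = rho(i), i,j = 1..k.
Equivalently, Durbin-Levinson gives phi_{kk} iteratively:
  phi_{11} = rho(1)
  phi_{kk} = [rho(k) - sum_{j=1..k-1} phi_{k-1,j} rho(k-j)]
            / [1 - sum_{j=1..k-1} phi_{k-1,j} rho(j)],
  phi_{k,j} = phi_{k-1,j} - phi_{kk} phi_{k-1,k-j},  j = 1..k-1.
Step k = 1:
  phi_11 = rho(1) = 0.7186.
Step k = 2:
  phi_22 = [rho(2) - phi_11 rho(1)] / [1 - phi_11 rho(1)] = [0.6902 - (0.7186)(0.7186)] / [1 - (0.7186)(0.7186)]
         = 0.17381404 / 0.48361404 = 0.359407.
  Update: phi_21 = phi_11 - phi_22 phi_11 = 0.7186 - (0.359407)(0.7186) = 0.46033.
Step k = 3:
  phi_33 = [rho(3) - phi_21 rho(2) - phi_22 rho(1)] / [1 - phi_21 rho(1) - phi_22 rho(2)]
    numerator   = 0.6467 - (0.46033)(0.6902) - (0.359407)(0.7186) = 0.07071038
    denominator = 1 - (0.46033)(0.7186) - (0.359407)(0.6902) = 0.42114414
  phi_33 = 0.07071038 / 0.42114414 = 0.1679.
Therefore phi_{33} = 0.1679.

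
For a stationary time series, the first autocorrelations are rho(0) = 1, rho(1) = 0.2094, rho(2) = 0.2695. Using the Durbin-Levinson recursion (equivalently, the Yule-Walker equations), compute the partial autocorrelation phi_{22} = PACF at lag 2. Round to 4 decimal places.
\phi_{22} = 0.2360

The PACF at lag k is phi_{kk}, the last component of the solution
to the Yule-Walker system G_k phi = r_k where
  (G_k)_{ij} = rho(|i - j|), (r_k)_i = rho(i), i,j = 1..k.
Equivalently, Durbin-Levinson gives phi_{kk} iteratively:
  phi_{11} = rho(1)
  phi_{kk} = [rho(k) - sum_{j=1..k-1} phi_{k-1,j} rho(k-j)]
            / [1 - sum_{j=1..k-1} phi_{k-1,j} rho(j)],
  phi_{k,j} = phi_{k-1,j} - phi_{kk} phi_{k-1,k-j},  j = 1..k-1.
Step k = 1:
  phi_11 = rho(1) = 0.2094.
Step k = 2:
  phi_22 = [rho(2) - phi_11 rho(1)] / [1 - phi_11 rho(1)] = [0.2695 - (0.2094)(0.2094)] / [1 - (0.2094)(0.2094)]
         = 0.22565164 / 0.95615164 = 0.236.
Therefore phi_{22} = 0.2360.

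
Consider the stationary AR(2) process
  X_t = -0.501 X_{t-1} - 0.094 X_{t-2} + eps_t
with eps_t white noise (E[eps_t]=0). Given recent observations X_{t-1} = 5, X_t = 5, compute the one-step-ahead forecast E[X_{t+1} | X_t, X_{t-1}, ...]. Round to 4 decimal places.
E[X_{t+1} \mid \mathcal F_t] = -2.9750

For an AR(p) model X_t = c + sum_i phi_i X_{t-i} + eps_t, the
one-step-ahead conditional mean is
  E[X_{t+1} | X_t, ...] = c + sum_i phi_i X_{t+1-i}.
Substitute known values:
  E[X_{t+1} | ...] = (-0.501) * (5) + (-0.094) * (5)
                   = -2.9750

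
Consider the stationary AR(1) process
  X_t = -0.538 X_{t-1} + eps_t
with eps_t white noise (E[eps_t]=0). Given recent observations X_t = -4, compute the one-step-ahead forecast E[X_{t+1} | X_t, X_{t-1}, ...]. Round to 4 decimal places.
E[X_{t+1} \mid \mathcal F_t] = 2.1520

For an AR(p) model X_t = c + sum_i phi_i X_{t-i} + eps_t, the
one-step-ahead conditional mean is
  E[X_{t+1} | X_t, ...] = c + sum_i phi_i X_{t+1-i}.
Substitute known values:
  E[X_{t+1} | ...] = (-0.538) * (-4)
                   = 2.1520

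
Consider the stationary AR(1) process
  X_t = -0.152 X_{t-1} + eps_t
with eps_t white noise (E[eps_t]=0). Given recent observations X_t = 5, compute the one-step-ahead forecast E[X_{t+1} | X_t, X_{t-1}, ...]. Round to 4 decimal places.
E[X_{t+1} \mid \mathcal F_t] = -0.7600

For an AR(p) model X_t = c + sum_i phi_i X_{t-i} + eps_t, the
one-step-ahead conditional mean is
  E[X_{t+1} | X_t, ...] = c + sum_i phi_i X_{t+1-i}.
Substitute known values:
  E[X_{t+1} | ...] = (-0.152) * (5)
                   = -0.7600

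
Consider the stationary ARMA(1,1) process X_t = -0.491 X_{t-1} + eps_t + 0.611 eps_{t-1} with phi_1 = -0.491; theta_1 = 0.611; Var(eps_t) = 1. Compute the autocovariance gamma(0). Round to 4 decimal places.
\gamma(0) = 1.0190

Multiply the model equation by X_{t-k} and take expectations. With theta_0 = psi_0 = 1 and psi_j the MA(infinity) weights, this gives
  gamma(k) - sum_i phi_i gamma(k-i) = c_k,
  c_k = sigma^2 * sum_{j=k..q} theta_j psi_{j-k}   (c_k = 0 for k > q),
using gamma(-m) = gamma(m).
psi-weights needed (psi_j = theta_j + sum_i phi_i psi_{j-i}):
  psi_1 = theta_1 + phi_1 = 0.611 + (-0.491) = 0.12
Right-hand sides:
  c_0 = sigma^2 (1 + theta_1 psi_1) = 1 * (1 + (0.611)(0.12)) = 1 * 1.07332 = 1.07332
  c_1 = sigma^2 theta_1 = 1 * (0.611) = 0.611
  c_2 = 0
Equations for k = 0 and k = 1 (AR order 1):
  gamma(0) = phi_1 gamma(1) + c_0
  gamma(1) = phi_1 gamma(0) + c_1
Substituting the second into the first: gamma(0) (1 - phi_1^2) = c_0 + phi_1 c_1, so
  gamma(0) = (c_0 + phi_1 c_1) / (1 - phi_1^2) = (1.07332 + (-0.491)(0.611)) / (1 - (-0.491)^2) = 0.773319 / 0.758919 = 1.018974.
Therefore gamma(0) = 1.0190 (to 4 decimal places).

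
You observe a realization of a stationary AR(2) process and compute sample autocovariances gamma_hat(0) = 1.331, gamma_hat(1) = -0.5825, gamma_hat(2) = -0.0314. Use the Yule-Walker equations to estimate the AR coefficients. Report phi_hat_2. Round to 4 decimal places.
\hat\phi_{2} = -0.2661

The Yule-Walker equations for an AR(p) process read, in matrix form,
  Gamma_p phi = r_p,   with   (Gamma_p)_{ij} = gamma(|i - j|),
                       (r_p)_i = gamma(i),   i,j = 1..p.
Substitute the sample gammas (Toeplitz matrix and right-hand side of size 2):
  Gamma_p = [[1.331, -0.5825], [-0.5825, 1.331]]
  r_p     = [-0.5825, -0.0314]
Written out:
  1.331 phi_1 - 0.5825 phi_2 = -0.5825
  -0.5825 phi_1 + 1.331 phi_2 = -0.0314
Solve by Cramer's rule:
  det = gamma(0)^2 - gamma(1)^2 = (1.331)^2 - (-0.5825)^2 = 1.771561 - 0.33930625 = 1.43225475
  phi_hat_1 = [gamma(1) gamma(0) - gamma(1) gamma(2)] / det = [(-0.5825)(1.331) - (-0.5825)(-0.0314)] / 1.43225475 = -0.793598 / 1.43225475 = -0.5541
  phi_hat_2 = [gamma(0) gamma(2) - gamma(1)^2] / det = [(1.331)(-0.0314) - (-0.5825)^2] / 1.43225475 = -0.38109965 / 1.43225475 = -0.2661
So phi_hat = [-0.5541, -0.2661].
Therefore phi_hat_2 = -0.2661.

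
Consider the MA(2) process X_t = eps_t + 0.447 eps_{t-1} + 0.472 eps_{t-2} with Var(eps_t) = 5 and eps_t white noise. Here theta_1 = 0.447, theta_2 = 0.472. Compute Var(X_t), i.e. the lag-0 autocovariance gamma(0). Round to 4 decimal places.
\gamma(0) = 7.1130

For an MA(q) process X_t = eps_t + sum_i theta_i eps_{t-i} with
Var(eps_t) = sigma^2, the variance is
  gamma(0) = sigma^2 * (1 + sum_i theta_i^2).
  sum_i theta_i^2 = (0.447)^2 + (0.472)^2 = 0.199809 + 0.222784 = 0.422593.
  gamma(0) = 5 * (1 + 0.422593) = 5 * 1.422593 = 7.112965, which rounds to 7.1130.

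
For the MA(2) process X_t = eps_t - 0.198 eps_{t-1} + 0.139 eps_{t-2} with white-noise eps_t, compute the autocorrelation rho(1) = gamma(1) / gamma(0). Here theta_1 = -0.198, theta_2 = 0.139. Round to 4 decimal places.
\rho(1) = -0.2131

For an MA(q) process with theta_0 = 1, the autocovariance is
  gamma(k) = sigma^2 * sum_{i=0..q-k} theta_i * theta_{i+k},
and rho(k) = gamma(k) / gamma(0). Sigma^2 cancels.
  numerator   = (1)*(-0.198) + (-0.198)*(0.139) = -0.225522.
  denominator = (1)^2 + (-0.198)^2 + (0.139)^2 = 1.058525.
  rho(1) = -0.225522 / 1.058525 = -0.2131.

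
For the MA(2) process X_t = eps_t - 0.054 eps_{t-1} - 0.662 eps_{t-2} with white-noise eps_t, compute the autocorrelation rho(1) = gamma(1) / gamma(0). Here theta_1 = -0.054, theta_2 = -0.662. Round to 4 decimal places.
\rho(1) = -0.0127

For an MA(q) process with theta_0 = 1, the autocovariance is
  gamma(k) = sigma^2 * sum_{i=0..q-k} theta_i * theta_{i+k},
and rho(k) = gamma(k) / gamma(0). Sigma^2 cancels.
  numerator   = (1)*(-0.054) + (-0.054)*(-0.662) = -0.018252.
  denominator = (1)^2 + (-0.054)^2 + (-0.662)^2 = 1.44116.
  rho(1) = -0.018252 / 1.44116 = -0.0127.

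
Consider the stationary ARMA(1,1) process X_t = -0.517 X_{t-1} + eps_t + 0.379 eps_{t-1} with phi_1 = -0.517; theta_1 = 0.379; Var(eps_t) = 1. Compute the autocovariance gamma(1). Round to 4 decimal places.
\gamma(1) = -0.1514

Multiply the model equation by X_{t-k} and take expectations. With theta_0 = psi_0 = 1 and psi_j the MA(infinity) weights, this gives
  gamma(k) - sum_i phi_i gamma(k-i) = c_k,
  c_k = sigma^2 * sum_{j=k..q} theta_j psi_{j-k}   (c_k = 0 for k > q),
using gamma(-m) = gamma(m).
psi-weights needed (psi_j = theta_j + sum_i phi_i psi_{j-i}):
  psi_1 = theta_1 + phi_1 = 0.379 + (-0.517) = -0.138
Right-hand sides:
  c_0 = sigma^2 (1 + theta_1 psi_1) = 1 * (1 + (0.379)(-0.138)) = 1 * 0.947698 = 0.947698
  c_1 = sigma^2 theta_1 = 1 * (0.379) = 0.379
  c_2 = 0
Equations for k = 0 and k = 1 (AR order 1):
  gamma(0) = phi_1 gamma(1) + c_0
  gamma(1) = phi_1 gamma(0) + c_1
Substituting the second into the first: gamma(0) (1 - phi_1^2) = c_0 + phi_1 c_1, so
  gamma(0) = (c_0 + phi_1 c_1) / (1 - phi_1^2) = (0.947698 + (-0.517)(0.379)) / (1 - (-0.517)^2) = 0.751755 / 0.732711 = 1.025991.
  gamma(1) = phi_1 gamma(0) + c_1 = (-0.517)(1.025991) + (0.379) = -0.151437.
Therefore gamma(1) = -0.1514 (to 4 decimal places).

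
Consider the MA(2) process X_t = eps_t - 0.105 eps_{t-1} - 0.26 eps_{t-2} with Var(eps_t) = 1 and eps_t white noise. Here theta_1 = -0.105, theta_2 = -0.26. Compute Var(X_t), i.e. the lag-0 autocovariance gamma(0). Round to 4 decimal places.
\gamma(0) = 1.0786

For an MA(q) process X_t = eps_t + sum_i theta_i eps_{t-i} with
Var(eps_t) = sigma^2, the variance is
  gamma(0) = sigma^2 * (1 + sum_i theta_i^2).
  sum_i theta_i^2 = (-0.105)^2 + (-0.26)^2 = 0.011025 + 0.0676 = 0.078625.
  gamma(0) = 1 * (1 + 0.078625) = 1 * 1.078625 = 1.078625, which rounds to 1.0786.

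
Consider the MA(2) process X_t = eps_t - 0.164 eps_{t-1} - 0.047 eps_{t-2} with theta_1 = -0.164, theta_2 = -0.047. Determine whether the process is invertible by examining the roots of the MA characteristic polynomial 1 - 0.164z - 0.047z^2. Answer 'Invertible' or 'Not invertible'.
\text{Invertible}

The MA(q) characteristic polynomial is P(z) = 1 - 0.164z - 0.047z^2.
Invertibility requires all roots to lie outside the unit circle, i.e. |z| > 1 for every root.
Set 1 + (-0.164) z + (-0.047) z^2 = 0, i.e. a z^2 + b z + c = 0 with a = -0.047, b = -0.164, c = 1.
Discriminant D = b^2 - 4ac = (-0.164)^2 - 4*(-0.047)*1 = 0.026896 - (-0.188) = 0.214896.
D >= 0, so the roots are real: z = (-b +/- sqrt(D)) / (2a) = (0.164 +/- 0.463569) / (-0.094).
  z_1 = (0.164 + 0.463569) / (-0.094) = -6.6763,   |z_1| = 6.6763.
  z_2 = (0.164 - 0.463569) / (-0.094) = 3.1869,   |z_2| = 3.1869.
Moduli of all roots: 6.6763, 3.1869.
All moduli strictly greater than 1? Yes.
Verdict: Invertible.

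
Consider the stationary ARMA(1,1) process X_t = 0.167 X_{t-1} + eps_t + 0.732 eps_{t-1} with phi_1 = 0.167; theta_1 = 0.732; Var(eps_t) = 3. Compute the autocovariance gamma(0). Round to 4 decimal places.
\gamma(0) = 5.4942

Multiply the model equation by X_{t-k} and take expectations. With theta_0 = psi_0 = 1 and psi_j the MA(infinity) weights, this gives
  gamma(k) - sum_i phi_i gamma(k-i) = c_k,
  c_k = sigma^2 * sum_{j=k..q} theta_j psi_{j-k}   (c_k = 0 for k > q),
using gamma(-m) = gamma(m).
psi-weights needed (psi_j = theta_j + sum_i phi_i psi_{j-i}):
  psi_1 = theta_1 + phi_1 = 0.732 + (0.167) = 0.899
Right-hand sides:
  c_0 = sigma^2 (1 + theta_1 psi_1) = 3 * (1 + (0.732)(0.899)) = 3 * 1.658068 = 4.974204
  c_1 = sigma^2 theta_1 = 3 * (0.732) = 2.196
  c_2 = 0
Equations for k = 0 and k = 1 (AR order 1):
  gamma(0) = phi_1 gamma(1) + c_0
  gamma(1) = phi_1 gamma(0) + c_1
Substituting the second into the first: gamma(0) (1 - phi_1^2) = c_0 + phi_1 c_1, so
  gamma(0) = (c_0 + phi_1 c_1) / (1 - phi_1^2) = (4.974204 + (0.167)(2.196)) / (1 - (0.167)^2) = 5.340936 / 0.972111 = 5.494163.
Therefore gamma(0) = 5.4942 (to 4 decimal places).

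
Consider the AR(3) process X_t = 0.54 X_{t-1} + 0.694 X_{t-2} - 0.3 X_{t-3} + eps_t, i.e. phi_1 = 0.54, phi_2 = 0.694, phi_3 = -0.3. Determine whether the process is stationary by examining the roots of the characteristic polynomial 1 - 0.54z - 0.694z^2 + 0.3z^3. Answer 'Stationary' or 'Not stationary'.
\text{Stationary}

The AR(p) characteristic polynomial is P(z) = 1 - 0.54z - 0.694z^2 + 0.3z^3.
Stationarity requires all roots to lie outside the unit circle, i.e. |z| > 1 for every root.
Degree 3: look for a simple real root z0 first, then factor out (1 - z/z0) and solve the remaining quadratic.
Testing z0 = 2.5: P(2.5) = 1 + (-0.54)(2.5) + (-0.694)(2.5)^2 + (0.3)(2.5)^3
  = 1 + (-1.35) + (-4.3375) + (4.6875) = 0.  So z_0 = 2.5 is a root, |z_0| = 2.5.
Divide out the factor (1 - 0.4 z) = (1 - z/z0) (since 1/z0 = 0.4):
  P(z) = (1 - 0.4 z)(1 + (-0.14) z + (-0.75) z^2)
  [check: z-coef -0.14 - (0.4) = -0.54; z^2-coef -0.75 - (0.4)(-0.14) = -0.694; z^3-coef -(0.4)(-0.75) = 0.3.]
Remaining roots from the quadratic factor 1 + (-0.14) z + (-0.75) z^2:
  Set 1 + (-0.14) z + (-0.75) z^2 = 0, i.e. a z^2 + b z + c = 0 with a = -0.75, b = -0.14, c = 1.
  Discriminant D = b^2 - 4ac = (-0.14)^2 - 4*(-0.75)*1 = 0.0196 - (-3) = 3.0196.
  D >= 0, so the roots are real: z = (-b +/- sqrt(D)) / (2a) = (0.14 +/- 1.7377) / (-1.5).
    z_1 = (0.14 + 1.7377) / (-1.5) = -1.2518,   |z_1| = 1.2518.
    z_2 = (0.14 - 1.7377) / (-1.5) = 1.0651,   |z_2| = 1.0651.
Moduli of all roots: 2.5000, 1.2518, 1.0651.
All moduli strictly greater than 1? Yes.
Verdict: Stationary.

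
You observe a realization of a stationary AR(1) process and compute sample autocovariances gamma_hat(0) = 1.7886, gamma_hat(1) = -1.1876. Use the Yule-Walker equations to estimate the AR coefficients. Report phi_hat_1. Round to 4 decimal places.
\hat\phi_{1} = -0.6640

The Yule-Walker equations for an AR(p) process read, in matrix form,
  Gamma_p phi = r_p,   with   (Gamma_p)_{ij} = gamma(|i - j|),
                       (r_p)_i = gamma(i),   i,j = 1..p.
Substitute the sample gammas (Toeplitz matrix and right-hand side of size 1):
  Gamma_p = [[1.7886]]
  r_p     = [-1.1876]
With p = 1 this is the single equation gamma(0) phi_1 = gamma(1):
  phi_hat_1 = gamma(1) / gamma(0) = -1.1876 / 1.7886 = -0.6640.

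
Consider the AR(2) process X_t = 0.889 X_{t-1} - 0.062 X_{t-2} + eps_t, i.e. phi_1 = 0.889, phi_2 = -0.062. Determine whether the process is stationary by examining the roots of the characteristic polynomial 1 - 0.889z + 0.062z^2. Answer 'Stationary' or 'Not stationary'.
\text{Stationary}

The AR(p) characteristic polynomial is P(z) = 1 - 0.889z + 0.062z^2.
Stationarity requires all roots to lie outside the unit circle, i.e. |z| > 1 for every root.
Set 1 + (-0.889) z + (0.062) z^2 = 0, i.e. a z^2 + b z + c = 0 with a = 0.062, b = -0.889, c = 1.
Discriminant D = b^2 - 4ac = (-0.889)^2 - 4*(0.062)*1 = 0.790321 - (0.248) = 0.542321.
D >= 0, so the roots are real: z = (-b +/- sqrt(D)) / (2a) = (0.889 +/- 0.736424) / (0.124).
  z_1 = (0.889 + 0.736424) / (0.124) = 13.1083,   |z_1| = 13.1083.
  z_2 = (0.889 - 0.736424) / (0.124) = 1.2304,   |z_2| = 1.2304.
Moduli of all roots: 13.1083, 1.2304.
All moduli strictly greater than 1? Yes.
Verdict: Stationary.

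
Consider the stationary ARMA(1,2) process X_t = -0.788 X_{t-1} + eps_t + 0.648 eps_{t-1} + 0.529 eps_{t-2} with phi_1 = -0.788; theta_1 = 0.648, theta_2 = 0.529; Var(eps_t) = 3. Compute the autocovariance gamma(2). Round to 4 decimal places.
\gamma(2) = 4.1382

Multiply the model equation by X_{t-k} and take expectations. With theta_0 = psi_0 = 1 and psi_j the MA(infinity) weights, this gives
  gamma(k) - sum_i phi_i gamma(k-i) = c_k,
  c_k = sigma^2 * sum_{j=k..q} theta_j psi_{j-k}   (c_k = 0 for k > q),
using gamma(-m) = gamma(m).
psi-weights needed (psi_j = theta_j + sum_i phi_i psi_{j-i}):
  psi_1 = theta_1 + phi_1 = 0.648 + (-0.788) = -0.14
  psi_2 = theta_2 + phi_1 psi_1 = 0.529 + (-0.788)(-0.14) = 0.63932
Right-hand sides:
  c_0 = sigma^2 (1 + theta_1 psi_1 + theta_2 psi_2) = 3 * (1 + (0.648)(-0.14) + (0.529)(0.63932)) = 3 * 1.24748 = 3.742441
  c_1 = sigma^2 (theta_1 + theta_2 psi_1) = 3 * (0.648 + (0.529)(-0.14)) = 1.72182
  c_2 = sigma^2 theta_2 = 3 * (0.529) = 1.587
Equations for k = 0 and k = 1 (AR order 1):
  gamma(0) = phi_1 gamma(1) + c_0
  gamma(1) = phi_1 gamma(0) + c_1
Substituting the second into the first: gamma(0) (1 - phi_1^2) = c_0 + phi_1 c_1, so
  gamma(0) = (c_0 + phi_1 c_1) / (1 - phi_1^2) = (3.742441 + (-0.788)(1.72182)) / (1 - (-0.788)^2) = 2.385647 / 0.379056 = 6.293652.
  gamma(1) = phi_1 gamma(0) + c_1 = (-0.788)(6.293652) + (1.72182) = -3.237578.
For k = 2: gamma(2) = phi_1 gamma(1) + c_2
  = (-0.788)(-3.237578) + (1.587) = 4.138211.
Therefore gamma(2) = 4.1382 (to 4 decimal places).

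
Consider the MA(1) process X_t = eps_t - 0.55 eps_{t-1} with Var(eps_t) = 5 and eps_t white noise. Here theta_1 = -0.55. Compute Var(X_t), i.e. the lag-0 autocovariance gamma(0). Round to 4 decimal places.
\gamma(0) = 6.5125

For an MA(q) process X_t = eps_t + sum_i theta_i eps_{t-i} with
Var(eps_t) = sigma^2, the variance is
  gamma(0) = sigma^2 * (1 + sum_i theta_i^2).
  sum_i theta_i^2 = (-0.55)^2 = 0.3025.
  gamma(0) = 5 * (1 + 0.3025) = 5 * 1.3025 = 6.5125.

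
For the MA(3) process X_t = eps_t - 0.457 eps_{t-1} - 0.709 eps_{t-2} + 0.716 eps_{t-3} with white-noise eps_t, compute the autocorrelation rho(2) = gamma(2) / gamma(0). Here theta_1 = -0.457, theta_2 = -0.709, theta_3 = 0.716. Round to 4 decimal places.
\rho(2) = -0.4659

For an MA(q) process with theta_0 = 1, the autocovariance is
  gamma(k) = sigma^2 * sum_{i=0..q-k} theta_i * theta_{i+k},
and rho(k) = gamma(k) / gamma(0). Sigma^2 cancels.
  numerator   = (1)*(-0.709) + (-0.457)*(0.716) = -1.036212.
  denominator = (1)^2 + (-0.457)^2 + (-0.709)^2 + (0.716)^2 = 2.224186.
  rho(2) = -1.036212 / 2.224186 = -0.4659.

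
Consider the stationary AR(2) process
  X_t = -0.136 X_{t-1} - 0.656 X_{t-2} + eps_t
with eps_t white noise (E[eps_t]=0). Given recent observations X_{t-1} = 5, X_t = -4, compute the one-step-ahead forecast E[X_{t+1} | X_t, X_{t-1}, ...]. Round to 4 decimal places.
E[X_{t+1} \mid \mathcal F_t] = -2.7360

For an AR(p) model X_t = c + sum_i phi_i X_{t-i} + eps_t, the
one-step-ahead conditional mean is
  E[X_{t+1} | X_t, ...] = c + sum_i phi_i X_{t+1-i}.
Substitute known values:
  E[X_{t+1} | ...] = (-0.136) * (-4) + (-0.656) * (5)
                   = -2.7360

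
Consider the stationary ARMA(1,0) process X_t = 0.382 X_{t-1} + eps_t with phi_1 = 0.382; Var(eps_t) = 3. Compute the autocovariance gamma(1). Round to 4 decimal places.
\gamma(1) = 1.3418

Multiply the model equation by X_{t-k} and take expectations. With theta_0 = psi_0 = 1 and psi_j the MA(infinity) weights, this gives
  gamma(k) - sum_i phi_i gamma(k-i) = c_k,
  c_k = sigma^2 * sum_{j=k..q} theta_j psi_{j-k}   (c_k = 0 for k > q),
using gamma(-m) = gamma(m).
Pure AR (q = 0): c_0 = sigma^2 = 3, c_k = 0 for k >= 1.
Equations for k = 0 and k = 1 (AR order 1):
  gamma(0) = phi_1 gamma(1) + c_0
  gamma(1) = phi_1 gamma(0) + c_1
Substituting the second into the first: gamma(0) (1 - phi_1^2) = c_0 + phi_1 c_1, so
  gamma(0) = c_0 / (1 - phi_1^2) = 3 / (1 - (0.382)^2) = 3 / 0.854076 = 3.512568.
  gamma(1) = phi_1 gamma(0) = (0.382)(3.512568) = 1.341801.
Therefore gamma(1) = 1.3418 (to 4 decimal places).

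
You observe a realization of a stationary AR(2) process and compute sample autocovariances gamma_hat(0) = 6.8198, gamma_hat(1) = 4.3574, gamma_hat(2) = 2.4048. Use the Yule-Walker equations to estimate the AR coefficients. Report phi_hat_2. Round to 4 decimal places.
\hat\phi_{2} = -0.0940

The Yule-Walker equations for an AR(p) process read, in matrix form,
  Gamma_p phi = r_p,   with   (Gamma_p)_{ij} = gamma(|i - j|),
                       (r_p)_i = gamma(i),   i,j = 1..p.
Substitute the sample gammas (Toeplitz matrix and right-hand side of size 2):
  Gamma_p = [[6.8198, 4.3574], [4.3574, 6.8198]]
  r_p     = [4.3574, 2.4048]
Written out:
  6.8198 phi_1 + 4.3574 phi_2 = 4.3574
  4.3574 phi_1 + 6.8198 phi_2 = 2.4048
Solve by Cramer's rule:
  det = gamma(0)^2 - gamma(1)^2 = (6.8198)^2 - (4.3574)^2 = 46.50967204 - 18.98693476 = 27.52273728
  phi_hat_1 = [gamma(1) gamma(0) - gamma(1) gamma(2)] / det = [(4.3574)(6.8198) - (4.3574)(2.4048)] / 27.52273728 = 19.237921 / 27.52273728 = 0.699
  phi_hat_2 = [gamma(0) gamma(2) - gamma(1)^2] / det = [(6.8198)(2.4048) - (4.3574)^2] / 27.52273728 = -2.58667972 / 27.52273728 = -0.094
So phi_hat = [0.6990, -0.0940].
Therefore phi_hat_2 = -0.0940.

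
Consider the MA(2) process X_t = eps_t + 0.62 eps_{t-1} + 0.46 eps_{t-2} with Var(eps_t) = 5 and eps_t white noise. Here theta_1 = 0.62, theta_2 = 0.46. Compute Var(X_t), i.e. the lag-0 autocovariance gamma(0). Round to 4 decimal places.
\gamma(0) = 7.9800

For an MA(q) process X_t = eps_t + sum_i theta_i eps_{t-i} with
Var(eps_t) = sigma^2, the variance is
  gamma(0) = sigma^2 * (1 + sum_i theta_i^2).
  sum_i theta_i^2 = (0.62)^2 + (0.46)^2 = 0.3844 + 0.2116 = 0.596.
  gamma(0) = 5 * (1 + 0.596) = 5 * 1.596 = 7.98, which rounds to 7.9800.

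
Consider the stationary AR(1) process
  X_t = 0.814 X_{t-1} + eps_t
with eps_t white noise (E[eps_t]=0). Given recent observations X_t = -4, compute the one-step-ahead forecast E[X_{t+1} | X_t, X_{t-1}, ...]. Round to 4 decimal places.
E[X_{t+1} \mid \mathcal F_t] = -3.2560

For an AR(p) model X_t = c + sum_i phi_i X_{t-i} + eps_t, the
one-step-ahead conditional mean is
  E[X_{t+1} | X_t, ...] = c + sum_i phi_i X_{t+1-i}.
Substitute known values:
  E[X_{t+1} | ...] = (0.814) * (-4)
                   = -3.2560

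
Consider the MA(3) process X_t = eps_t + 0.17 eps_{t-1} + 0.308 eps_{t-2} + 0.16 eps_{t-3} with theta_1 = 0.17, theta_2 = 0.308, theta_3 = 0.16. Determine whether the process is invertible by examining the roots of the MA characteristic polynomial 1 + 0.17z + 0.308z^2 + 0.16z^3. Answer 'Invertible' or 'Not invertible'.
\text{Invertible}

The MA(q) characteristic polynomial is P(z) = 1 + 0.17z + 0.308z^2 + 0.16z^3.
Invertibility requires all roots to lie outside the unit circle, i.e. |z| > 1 for every root.
Degree 3: look for a simple real root z0 first, then factor out (1 - z/z0) and solve the remaining quadratic.
Testing z0 = -2.5: P(-2.5) = 1 + (0.17)(-2.5) + (0.308)(-2.5)^2 + (0.16)(-2.5)^3
  = 1 + (-0.425) + (1.925) + (-2.5) = 0.  So z_0 = -2.5 is a root, |z_0| = 2.5.
Divide out the factor (1 + 0.4 z) = (1 - z/z0) (since 1/z0 = -0.4):
  P(z) = (1 + 0.4 z)(1 + (-0.23) z + (0.4) z^2)
  [check: z-coef -0.23 - (-0.4) = 0.17; z^2-coef 0.4 - (-0.4)(-0.23) = 0.308; z^3-coef -(-0.4)(0.4) = 0.16.]
Remaining roots from the quadratic factor 1 + (-0.23) z + (0.4) z^2:
  Set 1 + (-0.23) z + (0.4) z^2 = 0, i.e. a z^2 + b z + c = 0 with a = 0.4, b = -0.23, c = 1.
  Discriminant D = b^2 - 4ac = (-0.23)^2 - 4*(0.4)*1 = 0.0529 - (1.6) = -1.5471.
  D < 0, so the roots are the complex-conjugate pair z = (-b +/- i sqrt(-D)) / (2a) = 0.2875 +/- 1.5548i.
  For a conjugate pair |z|^2 = z * conj(z) = (product of roots) = c/a = 1/(0.4) = 2.5, so |z| = sqrt(2.5) = 1.5811 for both roots.
Moduli of all roots: 2.5000, 1.5811, 1.5811.
All moduli strictly greater than 1? Yes.
Verdict: Invertible.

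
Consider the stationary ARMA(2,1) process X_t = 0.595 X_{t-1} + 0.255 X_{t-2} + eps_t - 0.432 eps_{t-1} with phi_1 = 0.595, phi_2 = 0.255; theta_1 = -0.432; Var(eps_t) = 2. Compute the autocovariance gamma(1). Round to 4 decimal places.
\gamma(1) = 1.1829

Multiply the model equation by X_{t-k} and take expectations. With theta_0 = psi_0 = 1 and psi_j the MA(infinity) weights, this gives
  gamma(k) - sum_i phi_i gamma(k-i) = c_k,
  c_k = sigma^2 * sum_{j=k..q} theta_j psi_{j-k}   (c_k = 0 for k > q),
using gamma(-m) = gamma(m).
psi-weights needed (psi_j = theta_j + sum_i phi_i psi_{j-i}):
  psi_1 = theta_1 + phi_1 = -0.432 + (0.595) = 0.163
Right-hand sides:
  c_0 = sigma^2 (1 + theta_1 psi_1) = 2 * (1 + (-0.432)(0.163)) = 2 * 0.929584 = 1.859168
  c_1 = sigma^2 theta_1 = 2 * (-0.432) = -0.864
  c_2 = 0
Equations for k = 0, 1, 2 (AR order 2, c_2 = 0):
  (E0) gamma(0) = phi_1 gamma(1) + phi_2 gamma(2) + c_0
  (E1) gamma(1) = phi_1 gamma(0) + phi_2 gamma(1) + c_1
  (E2) gamma(2) = phi_1 gamma(1) + phi_2 gamma(0)
From (E1): gamma(1) = A gamma(0) + B with
  A = phi_1 / (1 - phi_2) = 0.595 / 0.745 = 0.798658,   B = c_1 / (1 - phi_2) = -0.864 / 0.745 = -1.159732.
Insert (E2) into (E0): gamma(0) (1 - phi_2^2) = phi_1 (1 + phi_2) gamma(1) + c_0.
  phi_1 (1 + phi_2) = (0.595)(1.255) = 0.746725,   1 - phi_2^2 = 0.934975.
Replace gamma(1) by A gamma(0) + B and collect gamma(0):
  gamma(0) [0.934975 - (0.746725)(0.798658)] = (0.746725)(-1.159732) + 1.859168
  gamma(0) * 0.338597 = 0.993167
  gamma(0) = 0.993167 / 0.338597 = 2.933182.
  gamma(1) = A gamma(0) + B = (0.798658)(2.933182) + (-1.159732) = 1.182877.
Therefore gamma(1) = 1.1829 (to 4 decimal places).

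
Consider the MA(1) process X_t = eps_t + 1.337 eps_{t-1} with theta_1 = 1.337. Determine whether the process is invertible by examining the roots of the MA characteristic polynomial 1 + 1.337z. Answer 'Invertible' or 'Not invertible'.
\text{Not invertible}

The MA(q) characteristic polynomial is P(z) = 1 + 1.337z.
Invertibility requires all roots to lie outside the unit circle, i.e. |z| > 1 for every root.
This is linear in z: 1 + (1.337) z = 0  =>  z = -1/(1.337) = -0.747943,  |z| = 0.747943.
Moduli of all roots: 0.7479.
All moduli strictly greater than 1? No.
Verdict: Not invertible.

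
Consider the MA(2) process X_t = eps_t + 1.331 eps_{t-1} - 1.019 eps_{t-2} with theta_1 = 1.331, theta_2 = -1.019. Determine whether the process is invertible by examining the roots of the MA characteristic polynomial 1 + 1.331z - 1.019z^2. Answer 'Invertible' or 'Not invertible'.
\text{Not invertible}

The MA(q) characteristic polynomial is P(z) = 1 + 1.331z - 1.019z^2.
Invertibility requires all roots to lie outside the unit circle, i.e. |z| > 1 for every root.
Set 1 + (1.331) z + (-1.019) z^2 = 0, i.e. a z^2 + b z + c = 0 with a = -1.019, b = 1.331, c = 1.
Discriminant D = b^2 - 4ac = (1.331)^2 - 4*(-1.019)*1 = 1.771561 - (-4.076) = 5.847561.
D >= 0, so the roots are real: z = (-b +/- sqrt(D)) / (2a) = (-1.331 +/- 2.418173) / (-2.038).
  z_1 = (-1.331 + 2.418173) / (-2.038) = -0.5335,   |z_1| = 0.5335.
  z_2 = (-1.331 - 2.418173) / (-2.038) = 1.8396,   |z_2| = 1.8396.
Moduli of all roots: 0.5335, 1.8396.
All moduli strictly greater than 1? No.
Verdict: Not invertible.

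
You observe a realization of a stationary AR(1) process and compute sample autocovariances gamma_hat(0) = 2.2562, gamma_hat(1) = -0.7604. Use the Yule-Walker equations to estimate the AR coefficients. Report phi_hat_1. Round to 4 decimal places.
\hat\phi_{1} = -0.3370

The Yule-Walker equations for an AR(p) process read, in matrix form,
  Gamma_p phi = r_p,   with   (Gamma_p)_{ij} = gamma(|i - j|),
                       (r_p)_i = gamma(i),   i,j = 1..p.
Substitute the sample gammas (Toeplitz matrix and right-hand side of size 1):
  Gamma_p = [[2.2562]]
  r_p     = [-0.7604]
With p = 1 this is the single equation gamma(0) phi_1 = gamma(1):
  phi_hat_1 = gamma(1) / gamma(0) = -0.7604 / 2.2562 = -0.3370.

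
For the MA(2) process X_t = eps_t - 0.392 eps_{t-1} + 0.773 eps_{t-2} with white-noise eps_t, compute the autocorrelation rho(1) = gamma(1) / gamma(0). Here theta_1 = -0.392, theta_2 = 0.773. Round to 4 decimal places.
\rho(1) = -0.3969

For an MA(q) process with theta_0 = 1, the autocovariance is
  gamma(k) = sigma^2 * sum_{i=0..q-k} theta_i * theta_{i+k},
and rho(k) = gamma(k) / gamma(0). Sigma^2 cancels.
  numerator   = (1)*(-0.392) + (-0.392)*(0.773) = -0.695016.
  denominator = (1)^2 + (-0.392)^2 + (0.773)^2 = 1.751193.
  rho(1) = -0.695016 / 1.751193 = -0.3969.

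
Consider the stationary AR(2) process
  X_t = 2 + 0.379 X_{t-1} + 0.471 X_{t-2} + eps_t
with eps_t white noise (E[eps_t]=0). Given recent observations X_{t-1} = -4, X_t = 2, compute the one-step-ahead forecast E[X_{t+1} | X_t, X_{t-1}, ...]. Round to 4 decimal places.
E[X_{t+1} \mid \mathcal F_t] = 0.8740

For an AR(p) model X_t = c + sum_i phi_i X_{t-i} + eps_t, the
one-step-ahead conditional mean is
  E[X_{t+1} | X_t, ...] = c + sum_i phi_i X_{t+1-i}.
Substitute known values:
  E[X_{t+1} | ...] = 2 + (0.379) * (2) + (0.471) * (-4)
                   = 0.8740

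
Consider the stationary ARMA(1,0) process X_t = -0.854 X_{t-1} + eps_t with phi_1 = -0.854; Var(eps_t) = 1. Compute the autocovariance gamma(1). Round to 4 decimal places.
\gamma(1) = -3.1550

Multiply the model equation by X_{t-k} and take expectations. With theta_0 = psi_0 = 1 and psi_j the MA(infinity) weights, this gives
  gamma(k) - sum_i phi_i gamma(k-i) = c_k,
  c_k = sigma^2 * sum_{j=k..q} theta_j psi_{j-k}   (c_k = 0 for k > q),
using gamma(-m) = gamma(m).
Pure AR (q = 0): c_0 = sigma^2 = 1, c_k = 0 for k >= 1.
Equations for k = 0 and k = 1 (AR order 1):
  gamma(0) = phi_1 gamma(1) + c_0
  gamma(1) = phi_1 gamma(0) + c_1
Substituting the second into the first: gamma(0) (1 - phi_1^2) = c_0 + phi_1 c_1, so
  gamma(0) = c_0 / (1 - phi_1^2) = 1 / (1 - (-0.854)^2) = 1 / 0.270684 = 3.694345.
  gamma(1) = phi_1 gamma(0) = (-0.854)(3.694345) = -3.15497.
Therefore gamma(1) = -3.1550 (to 4 decimal places).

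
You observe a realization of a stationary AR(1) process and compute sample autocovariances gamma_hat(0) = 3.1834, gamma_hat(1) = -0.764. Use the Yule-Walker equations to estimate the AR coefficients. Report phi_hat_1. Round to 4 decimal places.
\hat\phi_{1} = -0.2400

The Yule-Walker equations for an AR(p) process read, in matrix form,
  Gamma_p phi = r_p,   with   (Gamma_p)_{ij} = gamma(|i - j|),
                       (r_p)_i = gamma(i),   i,j = 1..p.
Substitute the sample gammas (Toeplitz matrix and right-hand side of size 1):
  Gamma_p = [[3.1834]]
  r_p     = [-0.764]
With p = 1 this is the single equation gamma(0) phi_1 = gamma(1):
  phi_hat_1 = gamma(1) / gamma(0) = -0.764 / 3.1834 = -0.2400.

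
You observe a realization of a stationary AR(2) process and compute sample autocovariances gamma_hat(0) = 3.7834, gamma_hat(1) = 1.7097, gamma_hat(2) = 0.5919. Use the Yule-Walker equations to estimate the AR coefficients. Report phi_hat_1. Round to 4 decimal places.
\hat\phi_{1} = 0.4790

The Yule-Walker equations for an AR(p) process read, in matrix form,
  Gamma_p phi = r_p,   with   (Gamma_p)_{ij} = gamma(|i - j|),
                       (r_p)_i = gamma(i),   i,j = 1..p.
Substitute the sample gammas (Toeplitz matrix and right-hand side of size 2):
  Gamma_p = [[3.7834, 1.7097], [1.7097, 3.7834]]
  r_p     = [1.7097, 0.5919]
Written out:
  3.7834 phi_1 + 1.7097 phi_2 = 1.7097
  1.7097 phi_1 + 3.7834 phi_2 = 0.5919
Solve by Cramer's rule:
  det = gamma(0)^2 - gamma(1)^2 = (3.7834)^2 - (1.7097)^2 = 14.31411556 - 2.92307409 = 11.39104147
  phi_hat_1 = [gamma(1) gamma(0) - gamma(1) gamma(2)] / det = [(1.7097)(3.7834) - (1.7097)(0.5919)] / 11.39104147 = 5.45650755 / 11.39104147 = 0.479
  phi_hat_2 = [gamma(0) gamma(2) - gamma(1)^2] / det = [(3.7834)(0.5919) - (1.7097)^2] / 11.39104147 = -0.68367963 / 11.39104147 = -0.06
So phi_hat = [0.4790, -0.0600].
Therefore phi_hat_1 = 0.4790.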